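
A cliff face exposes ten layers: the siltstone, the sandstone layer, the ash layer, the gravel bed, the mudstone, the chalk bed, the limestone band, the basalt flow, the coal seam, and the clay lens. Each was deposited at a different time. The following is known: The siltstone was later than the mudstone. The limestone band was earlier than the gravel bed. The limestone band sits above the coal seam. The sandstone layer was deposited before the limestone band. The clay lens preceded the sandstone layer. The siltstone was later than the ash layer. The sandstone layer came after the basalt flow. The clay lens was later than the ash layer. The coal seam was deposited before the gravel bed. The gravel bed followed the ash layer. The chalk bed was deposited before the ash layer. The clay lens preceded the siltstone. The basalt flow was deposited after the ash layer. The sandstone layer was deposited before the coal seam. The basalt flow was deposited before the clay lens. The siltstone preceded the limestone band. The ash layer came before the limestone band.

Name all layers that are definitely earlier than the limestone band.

the ash layer, the basalt flow, the chalk bed, the clay lens, the coal seam, the mudstone, the sandstone layer, the siltstone

Directly stated before the limestone band: the ash layer, the coal seam, the sandstone layer, and the siltstone.
The basalt flow reaches the limestone band via the basalt flow → the sandstone layer → the limestone band.
The chalk bed reaches the limestone band via the chalk bed → the ash layer → the limestone band.
The clay lens reaches the limestone band via the clay lens → the siltstone → the limestone band.
Likewise the mudstone reaches the limestone band by chaining the stated constraints.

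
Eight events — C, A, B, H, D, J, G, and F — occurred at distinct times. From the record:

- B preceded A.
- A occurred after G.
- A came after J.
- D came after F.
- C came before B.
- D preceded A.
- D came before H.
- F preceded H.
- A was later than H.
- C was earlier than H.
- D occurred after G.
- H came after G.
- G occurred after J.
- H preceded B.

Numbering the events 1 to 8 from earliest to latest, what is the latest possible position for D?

D must come before A, B, and H — 3 events forced after it.
Everything else can be placed before D in some valid order, so D can sit as late as position 8 − 3 = 5.

5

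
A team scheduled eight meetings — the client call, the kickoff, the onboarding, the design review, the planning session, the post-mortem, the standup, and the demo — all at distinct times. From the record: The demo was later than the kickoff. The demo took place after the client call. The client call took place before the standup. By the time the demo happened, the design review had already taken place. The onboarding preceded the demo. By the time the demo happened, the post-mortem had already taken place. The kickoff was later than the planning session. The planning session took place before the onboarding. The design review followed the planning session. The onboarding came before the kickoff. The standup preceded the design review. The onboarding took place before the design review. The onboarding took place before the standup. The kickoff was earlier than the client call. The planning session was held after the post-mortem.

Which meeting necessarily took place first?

The post-mortem has a chain of constraints placing it before every other meeting, so the post-mortem must be first.

the post-mortem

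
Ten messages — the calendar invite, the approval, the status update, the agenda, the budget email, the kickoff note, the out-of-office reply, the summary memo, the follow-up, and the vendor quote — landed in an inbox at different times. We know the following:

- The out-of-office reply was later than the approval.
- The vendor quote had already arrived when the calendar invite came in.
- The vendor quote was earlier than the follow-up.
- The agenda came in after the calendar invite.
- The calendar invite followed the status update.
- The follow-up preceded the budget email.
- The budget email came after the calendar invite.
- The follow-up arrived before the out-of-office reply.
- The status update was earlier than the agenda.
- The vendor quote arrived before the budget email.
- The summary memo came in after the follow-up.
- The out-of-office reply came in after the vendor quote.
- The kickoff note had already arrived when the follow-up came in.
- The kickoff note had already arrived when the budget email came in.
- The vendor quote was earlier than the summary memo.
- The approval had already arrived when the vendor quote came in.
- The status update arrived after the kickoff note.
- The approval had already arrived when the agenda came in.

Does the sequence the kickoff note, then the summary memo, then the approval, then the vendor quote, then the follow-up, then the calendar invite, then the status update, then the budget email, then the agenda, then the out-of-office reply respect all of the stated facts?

no

The constraints require the status update before the calendar invite, but in the proposed sequence the calendar invite appears ahead of the status update. That one violation is enough.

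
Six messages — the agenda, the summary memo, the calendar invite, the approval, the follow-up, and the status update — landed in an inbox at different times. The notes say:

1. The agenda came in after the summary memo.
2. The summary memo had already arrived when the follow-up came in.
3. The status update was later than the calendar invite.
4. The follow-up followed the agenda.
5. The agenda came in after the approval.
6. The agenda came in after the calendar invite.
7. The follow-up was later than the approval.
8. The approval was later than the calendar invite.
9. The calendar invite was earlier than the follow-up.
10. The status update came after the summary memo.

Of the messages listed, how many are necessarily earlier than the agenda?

3

Directly stated before the agenda: the approval, the calendar invite, and the summary memo.
That's the approval, the calendar invite, and the summary memo — 3 in all.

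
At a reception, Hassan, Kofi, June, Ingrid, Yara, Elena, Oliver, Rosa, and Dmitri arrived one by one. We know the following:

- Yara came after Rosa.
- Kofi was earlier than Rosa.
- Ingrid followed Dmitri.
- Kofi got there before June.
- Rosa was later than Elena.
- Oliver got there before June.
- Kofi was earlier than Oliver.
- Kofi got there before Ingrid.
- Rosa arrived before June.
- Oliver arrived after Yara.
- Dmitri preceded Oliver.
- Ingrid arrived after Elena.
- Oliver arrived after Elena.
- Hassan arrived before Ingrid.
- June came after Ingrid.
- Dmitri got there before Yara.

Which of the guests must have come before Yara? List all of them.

Directly stated before Yara: Dmitri and Rosa.
Elena reaches Yara via Elena → Rosa → Yara.
Kofi reaches Yara via Kofi → Rosa → Yara.

Dmitri, Elena, Kofi, Rosa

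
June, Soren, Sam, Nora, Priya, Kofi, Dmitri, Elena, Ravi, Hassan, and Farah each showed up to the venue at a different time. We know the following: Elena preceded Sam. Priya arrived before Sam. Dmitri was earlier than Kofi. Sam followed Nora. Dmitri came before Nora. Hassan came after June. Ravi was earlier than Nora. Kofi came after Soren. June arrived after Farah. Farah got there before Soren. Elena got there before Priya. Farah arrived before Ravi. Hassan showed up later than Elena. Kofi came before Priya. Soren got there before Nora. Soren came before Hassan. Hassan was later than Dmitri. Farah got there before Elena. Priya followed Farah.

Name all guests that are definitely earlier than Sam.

Dmitri, Elena, Farah, Kofi, Nora, Priya, Ravi, Soren

Directly stated before Sam: Elena, Nora, and Priya.
Dmitri reaches Sam via Dmitri → Nora → Sam.
Farah reaches Sam via Farah → Elena → Sam.
Kofi reaches Sam via Kofi → Priya → Sam.
Likewise Ravi and Soren each reach Sam by chaining the stated constraints.
No chain forces Hassan (or any of the others) ahead of Sam.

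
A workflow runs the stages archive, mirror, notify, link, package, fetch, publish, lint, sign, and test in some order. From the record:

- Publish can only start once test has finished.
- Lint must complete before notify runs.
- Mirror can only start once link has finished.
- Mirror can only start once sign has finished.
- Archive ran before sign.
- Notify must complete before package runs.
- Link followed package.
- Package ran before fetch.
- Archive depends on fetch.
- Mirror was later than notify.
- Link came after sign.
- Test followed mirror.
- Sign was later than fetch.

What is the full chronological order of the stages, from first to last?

lint, notify, package, fetch, archive, sign, link, mirror, test, publish

The constraints fix every adjacent pair, so only one ordering works:
lint → notify → package → fetch → archive → sign → link → mirror → test → publish.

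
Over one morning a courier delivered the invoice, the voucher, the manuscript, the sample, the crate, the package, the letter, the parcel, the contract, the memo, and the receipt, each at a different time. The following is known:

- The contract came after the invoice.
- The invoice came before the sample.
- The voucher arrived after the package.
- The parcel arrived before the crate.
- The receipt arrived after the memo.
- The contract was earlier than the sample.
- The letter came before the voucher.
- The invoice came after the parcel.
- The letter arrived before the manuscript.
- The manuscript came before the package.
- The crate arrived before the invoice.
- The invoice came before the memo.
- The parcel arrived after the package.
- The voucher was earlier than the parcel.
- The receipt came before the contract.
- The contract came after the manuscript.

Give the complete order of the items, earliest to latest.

the letter, the manuscript, the package, the voucher, the parcel, the crate, the invoice, the memo, the receipt, the contract, the sample

The constraints fix every adjacent pair, so only one ordering works:
the letter → the manuscript → the package → the voucher → the parcel → the crate → the invoice → the memo → the receipt → the contract → the sample.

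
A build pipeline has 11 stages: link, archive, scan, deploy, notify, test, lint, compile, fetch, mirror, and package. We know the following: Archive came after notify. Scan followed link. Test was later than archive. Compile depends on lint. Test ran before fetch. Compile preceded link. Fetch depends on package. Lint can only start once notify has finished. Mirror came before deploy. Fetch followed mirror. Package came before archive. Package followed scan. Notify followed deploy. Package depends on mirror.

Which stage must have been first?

mirror

Mirror has a chain of constraints placing it before every other stage, so mirror must be first.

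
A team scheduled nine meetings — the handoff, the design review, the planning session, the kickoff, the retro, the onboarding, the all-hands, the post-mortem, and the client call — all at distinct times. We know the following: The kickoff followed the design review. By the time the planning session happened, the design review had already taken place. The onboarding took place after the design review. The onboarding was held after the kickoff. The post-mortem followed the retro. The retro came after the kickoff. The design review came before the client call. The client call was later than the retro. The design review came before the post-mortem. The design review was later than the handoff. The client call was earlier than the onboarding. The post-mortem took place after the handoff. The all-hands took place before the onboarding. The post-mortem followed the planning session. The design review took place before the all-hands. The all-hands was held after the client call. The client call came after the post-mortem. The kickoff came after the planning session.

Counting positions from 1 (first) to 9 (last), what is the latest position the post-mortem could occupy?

6

The post-mortem must come before the all-hands, the client call, and the onboarding — 3 meetings forced after it.
Everything else can be placed before the post-mortem in some valid order, so the post-mortem can sit as late as position 9 − 3 = 6.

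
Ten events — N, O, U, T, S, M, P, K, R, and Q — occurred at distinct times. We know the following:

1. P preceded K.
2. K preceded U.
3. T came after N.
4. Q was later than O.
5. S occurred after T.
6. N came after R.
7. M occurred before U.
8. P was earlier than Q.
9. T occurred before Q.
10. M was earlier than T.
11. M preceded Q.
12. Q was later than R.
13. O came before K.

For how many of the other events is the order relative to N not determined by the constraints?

5

Forced before N: R; forced after N: Q, S, and T.
That leaves K, M, O, P, and U with no forced order relative to N — 5.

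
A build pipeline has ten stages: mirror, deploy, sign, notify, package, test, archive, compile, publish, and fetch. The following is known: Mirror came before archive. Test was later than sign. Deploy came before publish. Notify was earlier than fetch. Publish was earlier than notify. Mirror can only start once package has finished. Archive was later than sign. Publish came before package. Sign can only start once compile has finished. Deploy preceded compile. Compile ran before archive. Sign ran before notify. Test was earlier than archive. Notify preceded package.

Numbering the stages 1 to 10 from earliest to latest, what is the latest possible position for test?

9

Test must come before archive — 1 stage forced after it.
Everything else can be placed before test in some valid order, so test can sit as late as position 10 − 1 = 9.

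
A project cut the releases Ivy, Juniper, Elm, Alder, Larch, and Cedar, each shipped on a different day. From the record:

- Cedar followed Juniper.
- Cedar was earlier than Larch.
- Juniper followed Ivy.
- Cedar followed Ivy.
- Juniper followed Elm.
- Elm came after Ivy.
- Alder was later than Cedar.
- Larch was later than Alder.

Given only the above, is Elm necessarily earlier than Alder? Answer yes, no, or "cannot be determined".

Chain the constraints: Elm → Juniper → Cedar → Alder. Each link is directly stated, so Elm comes before Alder.

yes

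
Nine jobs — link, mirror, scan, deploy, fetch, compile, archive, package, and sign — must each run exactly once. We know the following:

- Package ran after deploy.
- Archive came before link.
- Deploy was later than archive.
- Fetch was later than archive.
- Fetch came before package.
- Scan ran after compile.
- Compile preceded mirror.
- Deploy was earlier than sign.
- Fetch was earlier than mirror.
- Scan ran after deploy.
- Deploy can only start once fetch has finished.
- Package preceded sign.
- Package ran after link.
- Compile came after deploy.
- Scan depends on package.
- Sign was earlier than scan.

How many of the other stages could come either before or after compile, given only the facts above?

3

Forced before compile: archive, deploy, and fetch; forced after compile: mirror and scan.
That leaves link, package, and sign with no forced order relative to compile — 3.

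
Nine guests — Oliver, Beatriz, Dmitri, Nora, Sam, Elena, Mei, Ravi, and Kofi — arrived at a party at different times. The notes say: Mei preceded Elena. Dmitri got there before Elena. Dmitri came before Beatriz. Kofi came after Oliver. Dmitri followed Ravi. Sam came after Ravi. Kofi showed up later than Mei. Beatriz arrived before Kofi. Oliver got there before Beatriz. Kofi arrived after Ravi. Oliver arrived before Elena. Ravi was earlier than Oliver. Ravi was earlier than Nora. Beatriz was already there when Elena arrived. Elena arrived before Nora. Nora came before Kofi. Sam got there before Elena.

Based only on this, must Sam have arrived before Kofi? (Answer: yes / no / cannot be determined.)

Chain the constraints: Sam → Elena → Nora → Kofi. Each link is directly stated, so Sam comes before Kofi.

yes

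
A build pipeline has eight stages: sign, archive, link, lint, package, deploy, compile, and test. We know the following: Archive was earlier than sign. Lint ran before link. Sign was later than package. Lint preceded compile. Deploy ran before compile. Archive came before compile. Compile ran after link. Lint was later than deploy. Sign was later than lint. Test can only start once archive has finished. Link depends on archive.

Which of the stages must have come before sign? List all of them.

archive, deploy, lint, package

Directly stated before sign: archive, lint, and package.
Deploy reaches sign via deploy → lint → sign.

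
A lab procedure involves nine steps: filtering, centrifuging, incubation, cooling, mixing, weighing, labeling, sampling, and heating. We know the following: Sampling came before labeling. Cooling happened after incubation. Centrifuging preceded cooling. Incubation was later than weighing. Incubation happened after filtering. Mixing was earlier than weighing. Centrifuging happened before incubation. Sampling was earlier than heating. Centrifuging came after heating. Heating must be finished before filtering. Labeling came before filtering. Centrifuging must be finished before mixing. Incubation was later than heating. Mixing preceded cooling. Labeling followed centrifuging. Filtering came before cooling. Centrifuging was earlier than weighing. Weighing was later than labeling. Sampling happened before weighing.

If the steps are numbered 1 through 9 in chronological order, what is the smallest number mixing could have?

4

Centrifuging, heating, and sampling must all come before mixing — 3 forced predecessors.
Nothing else is forced ahead of mixing, so its earliest slot is position 3 + 1 = 4.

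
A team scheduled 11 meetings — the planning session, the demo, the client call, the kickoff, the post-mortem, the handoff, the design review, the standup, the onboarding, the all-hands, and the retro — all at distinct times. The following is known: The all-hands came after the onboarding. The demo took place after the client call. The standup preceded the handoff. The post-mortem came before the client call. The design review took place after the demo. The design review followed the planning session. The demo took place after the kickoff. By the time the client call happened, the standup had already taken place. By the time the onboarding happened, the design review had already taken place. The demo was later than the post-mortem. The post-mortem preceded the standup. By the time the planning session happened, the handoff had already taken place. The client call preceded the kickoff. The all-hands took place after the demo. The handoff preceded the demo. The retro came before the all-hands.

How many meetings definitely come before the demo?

Directly stated before the demo: the client call, the handoff, the kickoff, and the post-mortem.
The standup reaches the demo via the standup → the client call → the demo.
No chain forces the all-hands (or any of the others) ahead of the demo.
That's the client call, the handoff, the kickoff, the post-mortem, and the standup — 5 in all.

5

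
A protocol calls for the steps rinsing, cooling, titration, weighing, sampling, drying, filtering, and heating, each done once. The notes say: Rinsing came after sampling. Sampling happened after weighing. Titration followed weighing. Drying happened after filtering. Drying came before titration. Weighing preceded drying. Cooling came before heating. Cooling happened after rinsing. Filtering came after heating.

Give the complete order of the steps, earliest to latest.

The constraints fix every adjacent pair, so only one ordering works:
weighing → sampling → rinsing → cooling → heating → filtering → drying → titration.

weighing, sampling, rinsing, cooling, heating, filtering, drying, titration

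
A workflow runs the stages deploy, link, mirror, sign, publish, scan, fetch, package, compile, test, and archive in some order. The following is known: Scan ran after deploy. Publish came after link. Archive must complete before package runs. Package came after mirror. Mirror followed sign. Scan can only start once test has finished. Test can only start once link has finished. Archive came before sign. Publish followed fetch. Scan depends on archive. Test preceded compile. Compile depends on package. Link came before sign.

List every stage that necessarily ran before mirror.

archive, link, sign

Directly stated before mirror: sign.
Archive reaches mirror via archive → sign → mirror.
Link reaches mirror via link → sign → mirror.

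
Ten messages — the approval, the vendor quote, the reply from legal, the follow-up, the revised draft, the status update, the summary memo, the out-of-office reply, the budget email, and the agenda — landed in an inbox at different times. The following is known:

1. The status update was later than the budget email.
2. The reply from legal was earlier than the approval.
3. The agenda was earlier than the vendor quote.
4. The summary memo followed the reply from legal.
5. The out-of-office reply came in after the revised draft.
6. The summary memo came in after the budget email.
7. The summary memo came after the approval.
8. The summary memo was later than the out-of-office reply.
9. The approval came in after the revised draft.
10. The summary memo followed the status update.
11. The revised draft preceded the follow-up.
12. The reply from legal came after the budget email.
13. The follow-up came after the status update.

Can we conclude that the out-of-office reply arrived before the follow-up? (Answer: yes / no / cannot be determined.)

cannot be determined

No chain of stated constraints runs from the out-of-office reply to the follow-up, and none runs from the follow-up to the out-of-office reply either.
So the relative order of the out-of-office reply and the follow-up is not fixed by the given facts.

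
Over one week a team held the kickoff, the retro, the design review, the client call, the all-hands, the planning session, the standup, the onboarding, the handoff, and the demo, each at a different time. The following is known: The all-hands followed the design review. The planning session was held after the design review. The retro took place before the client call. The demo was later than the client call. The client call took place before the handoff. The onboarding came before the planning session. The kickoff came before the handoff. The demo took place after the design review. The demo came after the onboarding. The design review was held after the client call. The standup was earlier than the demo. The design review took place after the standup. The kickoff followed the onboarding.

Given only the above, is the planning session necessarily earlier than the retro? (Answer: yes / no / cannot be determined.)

Tracing the constraints gives the retro → the client call → the design review → the planning session, so the retro must come before the planning session.
That means the planning session cannot be before the retro.

no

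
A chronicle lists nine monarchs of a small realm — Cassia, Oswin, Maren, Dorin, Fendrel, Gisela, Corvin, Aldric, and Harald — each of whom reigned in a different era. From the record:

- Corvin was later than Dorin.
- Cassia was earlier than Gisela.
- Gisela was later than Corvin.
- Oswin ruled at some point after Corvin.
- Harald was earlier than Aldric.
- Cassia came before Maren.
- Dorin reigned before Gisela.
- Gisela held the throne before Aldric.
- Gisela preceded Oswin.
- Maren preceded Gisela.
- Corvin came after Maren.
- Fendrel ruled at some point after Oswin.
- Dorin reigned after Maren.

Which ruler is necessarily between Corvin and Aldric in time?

Gisela

Tracing the constraints gives Corvin → Gisela → Aldric, so Gisela sits after Corvin and before Aldric.
No other ruler is forced both after Corvin and before Aldric.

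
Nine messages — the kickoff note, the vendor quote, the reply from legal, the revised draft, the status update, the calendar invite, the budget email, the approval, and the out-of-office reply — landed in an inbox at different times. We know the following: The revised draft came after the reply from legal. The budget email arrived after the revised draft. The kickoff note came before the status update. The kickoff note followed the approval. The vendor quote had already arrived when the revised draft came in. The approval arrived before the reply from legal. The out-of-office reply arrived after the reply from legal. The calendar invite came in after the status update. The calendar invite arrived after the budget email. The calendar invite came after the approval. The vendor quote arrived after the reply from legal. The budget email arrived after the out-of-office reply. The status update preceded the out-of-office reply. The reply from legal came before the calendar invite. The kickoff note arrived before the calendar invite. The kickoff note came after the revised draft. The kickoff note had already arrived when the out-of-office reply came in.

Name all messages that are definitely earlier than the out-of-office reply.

the approval, the kickoff note, the reply from legal, the revised draft, the status update, the vendor quote

Directly stated before the out-of-office reply: the kickoff note, the reply from legal, and the status update.
The approval reaches the out-of-office reply via the approval → the kickoff note → the out-of-office reply.
The revised draft reaches the out-of-office reply via the revised draft → the kickoff note → the out-of-office reply.
The vendor quote reaches the out-of-office reply via the vendor quote → the revised draft → the kickoff note → the out-of-office reply.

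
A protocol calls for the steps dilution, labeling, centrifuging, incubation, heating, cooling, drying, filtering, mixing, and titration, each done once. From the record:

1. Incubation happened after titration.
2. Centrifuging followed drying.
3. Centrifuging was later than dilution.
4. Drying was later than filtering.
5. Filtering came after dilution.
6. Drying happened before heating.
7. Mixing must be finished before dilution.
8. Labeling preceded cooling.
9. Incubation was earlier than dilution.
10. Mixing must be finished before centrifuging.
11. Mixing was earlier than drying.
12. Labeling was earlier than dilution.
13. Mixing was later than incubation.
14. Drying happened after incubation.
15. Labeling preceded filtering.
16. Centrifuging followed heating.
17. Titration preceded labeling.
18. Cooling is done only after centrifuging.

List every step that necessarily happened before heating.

Directly stated before heating: drying.
Dilution reaches heating via dilution → filtering → drying → heating.
Filtering reaches heating via filtering → drying → heating.
Incubation reaches heating via incubation → drying → heating.
Likewise labeling, mixing, and titration each reach heating by chaining the stated constraints.
No chain forces centrifuging (or any of the others) ahead of heating.

dilution, drying, filtering, incubation, labeling, mixing, titration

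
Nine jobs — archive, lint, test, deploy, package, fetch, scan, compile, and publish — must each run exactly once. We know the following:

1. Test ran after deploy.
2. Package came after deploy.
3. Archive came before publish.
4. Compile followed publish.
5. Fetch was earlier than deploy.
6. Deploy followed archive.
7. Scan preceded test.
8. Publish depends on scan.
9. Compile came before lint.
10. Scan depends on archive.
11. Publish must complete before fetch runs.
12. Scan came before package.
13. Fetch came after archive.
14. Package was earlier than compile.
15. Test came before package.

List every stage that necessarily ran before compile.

archive, deploy, fetch, package, publish, scan, test

Directly stated before compile: package and publish.
Archive reaches compile via archive → publish → compile.
Deploy reaches compile via deploy → package → compile.
Fetch reaches compile via fetch → deploy → package → compile.
Likewise scan and test each reach compile by chaining the stated constraints.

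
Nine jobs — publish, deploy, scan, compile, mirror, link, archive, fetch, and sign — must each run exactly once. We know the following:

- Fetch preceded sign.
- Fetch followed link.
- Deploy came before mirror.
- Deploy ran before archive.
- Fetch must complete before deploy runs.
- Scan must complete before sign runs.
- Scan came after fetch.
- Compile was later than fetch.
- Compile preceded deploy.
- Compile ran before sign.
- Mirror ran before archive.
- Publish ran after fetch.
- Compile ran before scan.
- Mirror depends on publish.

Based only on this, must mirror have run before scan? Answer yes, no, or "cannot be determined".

cannot be determined

No chain of stated constraints runs from mirror to scan, and none runs from scan to mirror either.
So the relative order of mirror and scan is not fixed by the given facts.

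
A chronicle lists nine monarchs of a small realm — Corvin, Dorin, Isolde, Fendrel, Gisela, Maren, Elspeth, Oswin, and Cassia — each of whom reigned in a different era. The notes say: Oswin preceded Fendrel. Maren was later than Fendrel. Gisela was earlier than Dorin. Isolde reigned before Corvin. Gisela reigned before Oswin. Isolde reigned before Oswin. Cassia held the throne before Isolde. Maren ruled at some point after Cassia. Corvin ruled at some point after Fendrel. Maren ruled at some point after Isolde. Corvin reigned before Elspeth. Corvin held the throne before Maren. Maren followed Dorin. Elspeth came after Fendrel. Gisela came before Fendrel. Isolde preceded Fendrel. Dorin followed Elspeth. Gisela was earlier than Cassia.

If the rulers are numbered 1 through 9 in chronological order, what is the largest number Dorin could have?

Dorin must come before Maren — 1 ruler forced after them.
Everything else can be placed before Dorin in some valid order, so Dorin can sit as late as position 9 − 1 = 8.

8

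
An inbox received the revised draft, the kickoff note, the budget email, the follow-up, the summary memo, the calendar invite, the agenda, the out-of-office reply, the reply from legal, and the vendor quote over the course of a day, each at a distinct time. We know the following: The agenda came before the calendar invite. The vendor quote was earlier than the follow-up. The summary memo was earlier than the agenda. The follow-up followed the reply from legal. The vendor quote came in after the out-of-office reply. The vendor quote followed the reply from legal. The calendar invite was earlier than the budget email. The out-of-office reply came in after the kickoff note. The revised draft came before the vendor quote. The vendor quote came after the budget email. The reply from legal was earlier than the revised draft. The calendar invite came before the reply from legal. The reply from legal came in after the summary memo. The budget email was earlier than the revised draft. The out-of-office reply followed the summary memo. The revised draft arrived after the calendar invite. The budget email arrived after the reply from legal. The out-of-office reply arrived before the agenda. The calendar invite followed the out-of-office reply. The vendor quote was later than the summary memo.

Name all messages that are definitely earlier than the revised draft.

the agenda, the budget email, the calendar invite, the kickoff note, the out-of-office reply, the reply from legal, the summary memo

Directly stated before the revised draft: the budget email, the calendar invite, and the reply from legal.
The agenda reaches the revised draft via the agenda → the calendar invite → the revised draft.
The kickoff note reaches the revised draft via the kickoff note → the out-of-office reply → the calendar invite → the revised draft.
The out-of-office reply reaches the revised draft via the out-of-office reply → the calendar invite → the revised draft.
Likewise the summary memo reaches the revised draft by chaining the stated constraints.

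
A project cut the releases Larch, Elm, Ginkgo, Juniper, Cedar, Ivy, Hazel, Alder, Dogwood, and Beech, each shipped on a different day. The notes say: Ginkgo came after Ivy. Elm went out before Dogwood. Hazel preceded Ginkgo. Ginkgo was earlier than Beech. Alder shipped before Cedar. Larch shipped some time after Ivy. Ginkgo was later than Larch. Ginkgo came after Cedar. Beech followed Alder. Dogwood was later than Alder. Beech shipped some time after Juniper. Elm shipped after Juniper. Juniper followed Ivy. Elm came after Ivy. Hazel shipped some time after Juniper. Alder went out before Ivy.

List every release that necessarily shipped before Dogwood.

Directly stated before Dogwood: Alder and Elm.
Ivy reaches Dogwood via Ivy → Elm → Dogwood.
Juniper reaches Dogwood via Juniper → Elm → Dogwood.
No chain forces Hazel (or any of the others) ahead of Dogwood.

Alder, Elm, Ivy, Juniper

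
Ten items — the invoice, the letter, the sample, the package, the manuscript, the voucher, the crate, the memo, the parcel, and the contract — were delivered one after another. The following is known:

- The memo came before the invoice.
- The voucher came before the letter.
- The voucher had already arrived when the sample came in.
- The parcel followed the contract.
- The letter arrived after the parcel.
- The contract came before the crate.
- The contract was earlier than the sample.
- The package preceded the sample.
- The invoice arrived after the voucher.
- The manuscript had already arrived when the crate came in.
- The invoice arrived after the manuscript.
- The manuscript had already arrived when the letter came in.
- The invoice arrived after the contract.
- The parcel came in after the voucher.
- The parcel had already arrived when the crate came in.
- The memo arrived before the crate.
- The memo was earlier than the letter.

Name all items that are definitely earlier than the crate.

the contract, the manuscript, the memo, the parcel, the voucher

Directly stated before the crate: the contract, the manuscript, the memo, and the parcel.
The voucher reaches the crate via the voucher → the parcel → the crate.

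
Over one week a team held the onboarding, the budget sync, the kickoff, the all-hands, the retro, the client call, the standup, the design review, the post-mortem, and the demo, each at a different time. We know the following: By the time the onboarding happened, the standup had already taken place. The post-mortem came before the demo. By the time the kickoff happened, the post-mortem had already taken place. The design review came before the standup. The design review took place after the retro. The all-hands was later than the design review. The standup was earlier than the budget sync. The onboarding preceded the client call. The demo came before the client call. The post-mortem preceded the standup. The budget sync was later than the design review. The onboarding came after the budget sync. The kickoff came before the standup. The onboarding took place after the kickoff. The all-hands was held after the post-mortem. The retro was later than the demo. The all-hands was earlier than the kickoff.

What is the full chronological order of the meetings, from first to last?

the post-mortem, the demo, the retro, the design review, the all-hands, the kickoff, the standup, the budget sync, the onboarding, the client call

The constraints fix every adjacent pair, so only one ordering works:
the post-mortem → the demo → the retro → the design review → the all-hands → the kickoff → the standup → the budget sync → the onboarding → the client call.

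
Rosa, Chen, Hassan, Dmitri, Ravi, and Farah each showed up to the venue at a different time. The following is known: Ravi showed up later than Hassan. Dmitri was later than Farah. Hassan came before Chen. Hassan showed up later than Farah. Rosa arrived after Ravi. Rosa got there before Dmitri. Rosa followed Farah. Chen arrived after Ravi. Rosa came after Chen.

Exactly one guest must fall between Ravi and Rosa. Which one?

Tracing the constraints gives Ravi → Chen → Rosa, so Chen sits after Ravi and before Rosa.
No other guest is forced both after Ravi and before Rosa.

Chen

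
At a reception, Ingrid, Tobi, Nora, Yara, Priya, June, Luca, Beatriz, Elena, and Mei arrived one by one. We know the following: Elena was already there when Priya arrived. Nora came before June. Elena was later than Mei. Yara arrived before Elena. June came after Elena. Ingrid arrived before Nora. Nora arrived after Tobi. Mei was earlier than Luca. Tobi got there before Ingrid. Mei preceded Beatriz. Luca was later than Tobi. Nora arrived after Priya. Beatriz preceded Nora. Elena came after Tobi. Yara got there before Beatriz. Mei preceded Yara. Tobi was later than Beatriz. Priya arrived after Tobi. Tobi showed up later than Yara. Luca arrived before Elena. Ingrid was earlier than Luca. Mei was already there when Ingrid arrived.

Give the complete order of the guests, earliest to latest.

Mei, Yara, Beatriz, Tobi, Ingrid, Luca, Elena, Priya, Nora, June

The constraints fix every adjacent pair, so only one ordering works:
Mei → Yara → Beatriz → Tobi → Ingrid → Luca → Elena → Priya → Nora → June.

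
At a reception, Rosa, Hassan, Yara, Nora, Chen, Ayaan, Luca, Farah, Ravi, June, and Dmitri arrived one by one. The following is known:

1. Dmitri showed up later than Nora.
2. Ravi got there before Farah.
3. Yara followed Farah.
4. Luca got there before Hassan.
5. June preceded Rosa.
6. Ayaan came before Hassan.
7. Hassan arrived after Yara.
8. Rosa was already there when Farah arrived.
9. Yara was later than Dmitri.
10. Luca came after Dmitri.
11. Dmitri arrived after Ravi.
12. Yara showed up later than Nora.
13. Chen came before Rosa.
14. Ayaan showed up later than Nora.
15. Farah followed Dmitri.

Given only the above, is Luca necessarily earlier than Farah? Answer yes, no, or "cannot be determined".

No chain of stated constraints runs from Luca to Farah, and none runs from Farah to Luca either.
So the relative order of Luca and Farah is not fixed by the given facts.

cannot be determined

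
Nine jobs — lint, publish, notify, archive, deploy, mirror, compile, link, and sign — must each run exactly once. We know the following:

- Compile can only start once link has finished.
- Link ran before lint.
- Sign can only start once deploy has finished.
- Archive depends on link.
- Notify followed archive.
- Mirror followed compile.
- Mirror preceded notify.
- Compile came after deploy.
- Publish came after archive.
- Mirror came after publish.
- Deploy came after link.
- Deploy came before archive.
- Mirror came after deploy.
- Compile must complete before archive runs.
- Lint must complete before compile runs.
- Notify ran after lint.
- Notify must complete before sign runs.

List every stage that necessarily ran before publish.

Directly stated before publish: archive.
Compile reaches publish via compile → archive → publish.
Deploy reaches publish via deploy → archive → publish.
Link reaches publish via link → archive → publish.
Likewise lint reaches publish by chaining the stated constraints.

archive, compile, deploy, link, lint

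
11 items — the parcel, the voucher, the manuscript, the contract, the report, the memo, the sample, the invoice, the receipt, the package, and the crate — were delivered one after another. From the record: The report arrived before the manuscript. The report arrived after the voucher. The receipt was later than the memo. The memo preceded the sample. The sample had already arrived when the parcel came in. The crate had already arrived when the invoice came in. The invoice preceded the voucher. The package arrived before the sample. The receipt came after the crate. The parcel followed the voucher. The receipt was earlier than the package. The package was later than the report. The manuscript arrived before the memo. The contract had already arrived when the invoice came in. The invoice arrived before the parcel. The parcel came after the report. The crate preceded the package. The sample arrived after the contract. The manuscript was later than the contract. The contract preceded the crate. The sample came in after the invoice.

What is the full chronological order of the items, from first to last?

The constraints fix every adjacent pair, so only one ordering works:
the contract → the crate → the invoice → the voucher → the report → the manuscript → the memo → the receipt → the package → the sample → the parcel.

the contract, the crate, the invoice, the voucher, the report, the manuscript, the memo, the receipt, the package, the sample, the parcel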